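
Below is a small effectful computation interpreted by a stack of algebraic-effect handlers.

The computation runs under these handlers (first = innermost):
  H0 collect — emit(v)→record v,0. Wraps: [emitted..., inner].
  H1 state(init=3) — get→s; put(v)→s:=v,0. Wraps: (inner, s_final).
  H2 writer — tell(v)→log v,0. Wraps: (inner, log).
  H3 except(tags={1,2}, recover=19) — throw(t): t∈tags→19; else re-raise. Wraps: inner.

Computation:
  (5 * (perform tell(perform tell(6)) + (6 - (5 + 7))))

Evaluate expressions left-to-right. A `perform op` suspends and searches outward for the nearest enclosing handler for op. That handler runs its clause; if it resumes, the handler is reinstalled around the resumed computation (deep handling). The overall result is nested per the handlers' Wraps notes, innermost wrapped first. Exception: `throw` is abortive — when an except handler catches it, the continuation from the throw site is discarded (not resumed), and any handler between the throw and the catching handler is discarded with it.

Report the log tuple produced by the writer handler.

Answer: (6, 0)

Working:
tell(6) @ H2 ⇒ log+=6
tell(0) @ H2 ⇒ log+=0
H0 returns [-30]
H1 returns ([-30], 3)
H2 returns (([-30], 3), (6, 0))
H3 returns (([-30], 3), (6, 0))
= (([-30], 3), (6, 0))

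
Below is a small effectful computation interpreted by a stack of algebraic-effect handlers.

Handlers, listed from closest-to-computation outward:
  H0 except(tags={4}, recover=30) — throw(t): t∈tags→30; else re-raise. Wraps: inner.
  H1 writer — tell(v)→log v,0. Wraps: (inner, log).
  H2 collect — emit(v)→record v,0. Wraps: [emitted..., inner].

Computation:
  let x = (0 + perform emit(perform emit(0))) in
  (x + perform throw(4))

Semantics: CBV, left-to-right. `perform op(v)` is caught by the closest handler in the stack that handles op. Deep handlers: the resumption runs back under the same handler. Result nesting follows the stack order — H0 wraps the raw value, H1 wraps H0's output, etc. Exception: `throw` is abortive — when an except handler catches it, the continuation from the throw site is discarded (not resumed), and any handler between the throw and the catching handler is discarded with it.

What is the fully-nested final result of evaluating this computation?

Answer: [0, 0, (30, ())]

Step-by-step:
emit(0) @ H2 ⇒ out+=0
emit(0) @ H2 ⇒ out+=0
throw(4) @ H0 caught ⇒ 30
H1 returns (30, ())
H2 returns [0, 0, (30, ())]
= [0, 0, (30, ())]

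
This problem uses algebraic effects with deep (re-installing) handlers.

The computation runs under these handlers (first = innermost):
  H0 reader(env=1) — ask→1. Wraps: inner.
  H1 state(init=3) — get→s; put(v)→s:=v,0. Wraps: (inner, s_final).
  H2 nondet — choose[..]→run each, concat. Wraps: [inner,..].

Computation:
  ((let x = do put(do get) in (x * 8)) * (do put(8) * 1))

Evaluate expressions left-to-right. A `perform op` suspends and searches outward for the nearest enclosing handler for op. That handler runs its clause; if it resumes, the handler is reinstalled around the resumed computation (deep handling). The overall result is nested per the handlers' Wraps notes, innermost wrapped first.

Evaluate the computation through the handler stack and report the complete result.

Answer: [(0, 8)]

Step-by-step:
get @ H1 ⇒ 3
put(3) @ H1 ⇒ s:=3
put(8) @ H1 ⇒ s:=8
H0 returns 0
H1 returns (0, 8)
H2 returns [(0, 8)]
= [(0, 8)]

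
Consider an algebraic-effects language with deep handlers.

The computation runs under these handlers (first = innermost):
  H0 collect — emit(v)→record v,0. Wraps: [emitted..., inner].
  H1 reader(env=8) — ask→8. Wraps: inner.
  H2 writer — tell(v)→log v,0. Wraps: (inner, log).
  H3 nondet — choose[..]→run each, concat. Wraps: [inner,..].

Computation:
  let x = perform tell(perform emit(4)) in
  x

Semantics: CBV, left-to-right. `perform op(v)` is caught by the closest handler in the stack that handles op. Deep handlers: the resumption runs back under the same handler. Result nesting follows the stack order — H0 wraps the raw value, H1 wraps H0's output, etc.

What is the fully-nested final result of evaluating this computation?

Answer: [([4, 0], (0))]

Evaluation trace:
emit(4) @ H0 ⇒ out+=4
tell(0) @ H2 ⇒ log+=0
H0 returns [4, 0]
H1 returns [4, 0]
H2 returns ([4, 0], (0))
H3 returns [([4, 0], (0))]
= [([4, 0], (0))]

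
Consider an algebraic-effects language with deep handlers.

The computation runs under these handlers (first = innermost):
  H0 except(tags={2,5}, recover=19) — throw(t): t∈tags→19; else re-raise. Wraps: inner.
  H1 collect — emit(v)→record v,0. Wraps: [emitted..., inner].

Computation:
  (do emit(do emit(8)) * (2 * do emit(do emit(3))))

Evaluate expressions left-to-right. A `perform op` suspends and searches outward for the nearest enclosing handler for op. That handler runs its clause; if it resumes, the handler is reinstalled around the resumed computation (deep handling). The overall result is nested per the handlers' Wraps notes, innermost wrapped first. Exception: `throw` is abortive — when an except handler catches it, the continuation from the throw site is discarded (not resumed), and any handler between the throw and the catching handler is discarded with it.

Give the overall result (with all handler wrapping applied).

Evaluation trace:
emit(8) @ H1 ⇒ out+=8
emit(0) @ H1 ⇒ out+=0
emit(3) @ H1 ⇒ out+=3
emit(0) @ H1 ⇒ out+=0
H0 returns 0
H1 returns [8, 0, 3, 0, 0]
= [8, 0, 3, 0, 0]

Answer: [8, 0, 3, 0, 0]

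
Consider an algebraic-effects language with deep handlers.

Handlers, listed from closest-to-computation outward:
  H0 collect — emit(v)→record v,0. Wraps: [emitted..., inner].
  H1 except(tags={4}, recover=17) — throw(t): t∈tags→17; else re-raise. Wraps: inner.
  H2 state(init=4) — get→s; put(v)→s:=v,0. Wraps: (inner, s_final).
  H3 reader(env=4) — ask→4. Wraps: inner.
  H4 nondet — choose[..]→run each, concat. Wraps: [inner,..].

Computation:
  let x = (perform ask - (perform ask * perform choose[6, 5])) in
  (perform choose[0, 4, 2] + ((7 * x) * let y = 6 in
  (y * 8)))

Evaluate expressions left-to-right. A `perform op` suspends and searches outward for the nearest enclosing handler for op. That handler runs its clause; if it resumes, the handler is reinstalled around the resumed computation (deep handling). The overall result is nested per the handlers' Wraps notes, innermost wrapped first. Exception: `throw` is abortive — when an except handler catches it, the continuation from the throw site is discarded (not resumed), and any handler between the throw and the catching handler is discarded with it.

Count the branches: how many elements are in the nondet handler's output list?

Step-by-step:
ask @ H3 ⇒ 4
ask @ H3 ⇒ 4
choose[6, 5] @ H4
  branch[0] choose=6:
    choose[0, 4, 2] @ H4
      branch[0] choose=0:
        H0 returns [-6720]
        H1 returns [-6720]
        H2 returns ([-6720], 4)
        H3 returns ([-6720], 4)
        H4 returns [([-6720], 4)]
      branch[1] choose=4:
        H0 returns [-6716]
        H1 returns [-6716]
        H2 returns ([-6716], 4)
        H3 returns ([-6716], 4)
        H4 returns [([-6716], 4)]
      branch[2] choose=2:
        H0 returns [-6718]
        H1 returns [-6718]
        H2 returns ([-6718], 4)
        H3 returns ([-6718], 4)
        H4 returns [([-6718], 4)]
  branch[1] choose=5:
    choose[0, 4, 2] @ H4
      branch[0] choose=0:
        H0 returns [-5376]
        H1 returns [-5376]
        H2 returns ([-5376], 4)
        H3 returns ([-5376], 4)
        H4 returns [([-5376], 4)]
      branch[1] choose=4:
        H0 returns [-5372]
        H1 returns [-5372]
        H2 returns ([-5372], 4)
        H3 returns ([-5372], 4)
        H4 returns [([-5372], 4)]
      branch[2] choose=2:
        H0 returns [-5374]
        H1 returns [-5374]
        H2 returns ([-5374], 4)
        H3 returns ([-5374], 4)
        H4 returns [([-5374], 4)]
= [([-6720], 4), ([-6716], 4), ([-6718], 4), ([-5376], 4), ([-5372], 4), ([-5374], 4)]

Answer: 6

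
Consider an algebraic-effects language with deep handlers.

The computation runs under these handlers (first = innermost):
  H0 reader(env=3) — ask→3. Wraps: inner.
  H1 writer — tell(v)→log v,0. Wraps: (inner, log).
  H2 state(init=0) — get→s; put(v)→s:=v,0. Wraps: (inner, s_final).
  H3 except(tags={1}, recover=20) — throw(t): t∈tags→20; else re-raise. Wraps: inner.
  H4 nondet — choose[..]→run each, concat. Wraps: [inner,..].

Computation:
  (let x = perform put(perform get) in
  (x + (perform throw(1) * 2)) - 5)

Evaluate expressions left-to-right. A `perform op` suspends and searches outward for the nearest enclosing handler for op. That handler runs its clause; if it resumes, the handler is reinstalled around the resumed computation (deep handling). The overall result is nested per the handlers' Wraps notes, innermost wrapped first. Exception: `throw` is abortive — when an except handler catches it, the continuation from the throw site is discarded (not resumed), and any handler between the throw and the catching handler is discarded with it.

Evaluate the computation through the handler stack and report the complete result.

Working:
get @ H2 ⇒ 0
put(0) @ H2 ⇒ s:=0
throw(1) @ H3 caught ⇒ 20
H4 returns [20]
= [20]

Answer: [20]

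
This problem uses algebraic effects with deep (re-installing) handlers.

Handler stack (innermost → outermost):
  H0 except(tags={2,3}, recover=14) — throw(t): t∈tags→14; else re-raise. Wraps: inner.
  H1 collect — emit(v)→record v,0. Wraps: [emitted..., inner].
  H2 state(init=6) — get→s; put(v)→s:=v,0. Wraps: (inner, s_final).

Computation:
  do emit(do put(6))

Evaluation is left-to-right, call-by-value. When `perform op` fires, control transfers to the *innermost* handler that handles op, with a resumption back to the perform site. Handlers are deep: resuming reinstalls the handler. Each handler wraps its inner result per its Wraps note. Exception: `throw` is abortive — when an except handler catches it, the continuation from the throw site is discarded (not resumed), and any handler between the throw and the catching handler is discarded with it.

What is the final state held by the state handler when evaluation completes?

Working:
put(6) @ H2 ⇒ s:=6
emit(0) @ H1 ⇒ out+=0
H0 returns 0
H1 returns [0, 0]
H2 returns ([0, 0], 6)
= ([0, 0], 6)

Answer: 6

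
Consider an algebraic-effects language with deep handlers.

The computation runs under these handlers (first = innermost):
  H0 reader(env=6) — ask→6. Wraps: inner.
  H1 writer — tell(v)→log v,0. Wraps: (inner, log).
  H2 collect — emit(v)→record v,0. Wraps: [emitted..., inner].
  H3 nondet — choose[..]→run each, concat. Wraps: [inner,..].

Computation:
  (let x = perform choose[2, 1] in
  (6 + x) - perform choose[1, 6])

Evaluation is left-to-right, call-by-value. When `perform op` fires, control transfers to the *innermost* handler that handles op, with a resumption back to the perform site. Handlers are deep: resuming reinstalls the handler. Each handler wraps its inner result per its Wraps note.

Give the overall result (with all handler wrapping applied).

Working:
choose[2, 1] @ H3
  branch[0] choose=2:
    choose[1, 6] @ H3
      branch[0] choose=1:
        H0 returns 7
        H1 returns (7, ())
        H2 returns [(7, ())]
        H3 returns [[(7, ())]]
      branch[1] choose=6:
        H0 returns 2
        H1 returns (2, ())
        H2 returns [(2, ())]
        H3 returns [[(2, ())]]
  branch[1] choose=1:
    choose[1, 6] @ H3
      branch[0] choose=1:
        H0 returns 6
        H1 returns (6, ())
        H2 returns [(6, ())]
        H3 returns [[(6, ())]]
      branch[1] choose=6:
        H0 returns 1
        H1 returns (1, ())
        H2 returns [(1, ())]
        H3 returns [[(1, ())]]
= [[(7, ())], [(2, ())], [(6, ())], [(1, ())]]

Answer: [[(7, ())], [(2, ())], [(6, ())], [(1, ())]]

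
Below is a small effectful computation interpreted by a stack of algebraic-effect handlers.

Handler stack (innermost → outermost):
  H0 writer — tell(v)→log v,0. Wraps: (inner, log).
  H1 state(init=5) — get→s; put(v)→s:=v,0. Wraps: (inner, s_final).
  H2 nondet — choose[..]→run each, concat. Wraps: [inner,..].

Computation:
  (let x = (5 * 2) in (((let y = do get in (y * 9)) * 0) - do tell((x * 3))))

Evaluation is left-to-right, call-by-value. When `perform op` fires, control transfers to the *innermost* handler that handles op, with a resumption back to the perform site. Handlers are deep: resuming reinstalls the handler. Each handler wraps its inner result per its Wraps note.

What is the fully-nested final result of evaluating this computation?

Step-by-step:
get @ H1 ⇒ 5
tell(30) @ H0 ⇒ log+=30
H0 returns (0, (30))
H1 returns ((0, (30)), 5)
H2 returns [((0, (30)), 5)]
= [((0, (30)), 5)]

Answer: [((0, (30)), 5)]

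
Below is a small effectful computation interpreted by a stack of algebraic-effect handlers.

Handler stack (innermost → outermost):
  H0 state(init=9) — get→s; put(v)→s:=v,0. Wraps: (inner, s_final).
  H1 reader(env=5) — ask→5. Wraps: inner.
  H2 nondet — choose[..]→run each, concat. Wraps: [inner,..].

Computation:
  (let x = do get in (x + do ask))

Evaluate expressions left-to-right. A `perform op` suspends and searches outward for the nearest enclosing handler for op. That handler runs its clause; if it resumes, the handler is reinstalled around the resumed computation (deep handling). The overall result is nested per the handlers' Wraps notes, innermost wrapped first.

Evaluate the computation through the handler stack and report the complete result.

Working:
get @ H0 ⇒ 9
ask @ H1 ⇒ 5
H0 returns (14, 9)
H1 returns (14, 9)
H2 returns [(14, 9)]
= [(14, 9)]

Answer: [(14, 9)]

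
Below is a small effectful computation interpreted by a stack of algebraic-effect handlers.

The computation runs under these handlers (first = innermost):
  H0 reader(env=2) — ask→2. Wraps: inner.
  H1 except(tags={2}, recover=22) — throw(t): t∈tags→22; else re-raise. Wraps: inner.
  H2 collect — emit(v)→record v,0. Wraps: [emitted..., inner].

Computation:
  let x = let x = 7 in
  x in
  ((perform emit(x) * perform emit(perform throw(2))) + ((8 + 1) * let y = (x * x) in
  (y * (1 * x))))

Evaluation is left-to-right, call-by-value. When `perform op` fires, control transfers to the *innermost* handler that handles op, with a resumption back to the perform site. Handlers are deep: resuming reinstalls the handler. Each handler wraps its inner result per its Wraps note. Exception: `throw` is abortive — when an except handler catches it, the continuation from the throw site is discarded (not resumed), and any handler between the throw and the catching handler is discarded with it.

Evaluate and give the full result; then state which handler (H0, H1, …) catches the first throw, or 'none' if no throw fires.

Working:
emit(7) @ H2 ⇒ out+=7
throw(2) @ H1 caught ⇒ 22
H2 returns [7, 22]
= [7, 22]

Answer: [7, 22] ; first throw caught by: H1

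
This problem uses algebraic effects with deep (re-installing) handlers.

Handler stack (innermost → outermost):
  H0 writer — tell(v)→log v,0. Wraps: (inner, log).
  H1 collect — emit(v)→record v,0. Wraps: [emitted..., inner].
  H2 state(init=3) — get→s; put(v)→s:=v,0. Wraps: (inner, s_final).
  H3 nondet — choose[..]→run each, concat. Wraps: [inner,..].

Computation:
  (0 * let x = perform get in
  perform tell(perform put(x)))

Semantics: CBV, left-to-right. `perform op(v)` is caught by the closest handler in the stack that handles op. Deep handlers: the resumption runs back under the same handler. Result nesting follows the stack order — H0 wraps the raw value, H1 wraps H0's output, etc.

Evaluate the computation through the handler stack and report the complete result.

Answer: [([(0, (0))], 3)]

Working:
get @ H2 ⇒ 3
put(3) @ H2 ⇒ s:=3
tell(0) @ H0 ⇒ log+=0
H0 returns (0, (0))
H1 returns [(0, (0))]
H2 returns ([(0, (0))], 3)
H3 returns [([(0, (0))], 3)]
= [([(0, (0))], 3)]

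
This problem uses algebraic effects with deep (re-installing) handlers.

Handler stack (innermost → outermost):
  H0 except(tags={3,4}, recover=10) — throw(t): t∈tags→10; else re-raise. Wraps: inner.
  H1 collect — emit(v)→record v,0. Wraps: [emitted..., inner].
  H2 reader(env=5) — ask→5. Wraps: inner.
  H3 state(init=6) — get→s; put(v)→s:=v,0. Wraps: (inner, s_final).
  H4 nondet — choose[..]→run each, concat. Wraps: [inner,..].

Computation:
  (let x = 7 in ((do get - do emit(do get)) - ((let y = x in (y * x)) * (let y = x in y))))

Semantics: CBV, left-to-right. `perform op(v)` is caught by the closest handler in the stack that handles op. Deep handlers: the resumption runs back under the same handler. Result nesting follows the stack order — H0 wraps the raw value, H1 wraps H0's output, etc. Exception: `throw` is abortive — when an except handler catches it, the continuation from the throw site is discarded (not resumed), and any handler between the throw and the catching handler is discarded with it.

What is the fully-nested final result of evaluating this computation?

Evaluation trace:
get @ H3 ⇒ 6
get @ H3 ⇒ 6
emit(6) @ H1 ⇒ out+=6
H0 returns -337
H1 returns [6, -337]
H2 returns [6, -337]
H3 returns ([6, -337], 6)
H4 returns [([6, -337], 6)]
= [([6, -337], 6)]

Answer: [([6, -337], 6)]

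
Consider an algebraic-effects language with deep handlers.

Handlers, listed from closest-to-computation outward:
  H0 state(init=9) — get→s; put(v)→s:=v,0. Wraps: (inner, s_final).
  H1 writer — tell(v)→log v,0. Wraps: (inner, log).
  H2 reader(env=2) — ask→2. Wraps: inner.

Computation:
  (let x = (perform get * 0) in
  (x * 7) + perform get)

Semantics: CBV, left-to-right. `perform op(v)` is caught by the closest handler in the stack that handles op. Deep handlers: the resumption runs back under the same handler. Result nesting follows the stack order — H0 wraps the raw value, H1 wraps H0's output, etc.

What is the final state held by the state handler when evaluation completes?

Working:
get @ H0 ⇒ 9
get @ H0 ⇒ 9
H0 returns (9, 9)
H1 returns ((9, 9), ())
H2 returns ((9, 9), ())
= ((9, 9), ())

Answer: 9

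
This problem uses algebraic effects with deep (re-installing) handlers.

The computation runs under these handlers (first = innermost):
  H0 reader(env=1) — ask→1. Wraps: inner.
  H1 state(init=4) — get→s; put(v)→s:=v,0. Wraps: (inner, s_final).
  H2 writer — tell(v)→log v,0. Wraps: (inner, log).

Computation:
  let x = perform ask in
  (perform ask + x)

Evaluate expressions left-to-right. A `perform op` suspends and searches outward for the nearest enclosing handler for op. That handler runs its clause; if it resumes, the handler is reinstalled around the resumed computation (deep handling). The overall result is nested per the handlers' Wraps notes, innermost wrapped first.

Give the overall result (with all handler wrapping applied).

Answer: ((2, 4), ())

Working:
ask @ H0 ⇒ 1
ask @ H0 ⇒ 1
H0 returns 2
H1 returns (2, 4)
H2 returns ((2, 4), ())
= ((2, 4), ())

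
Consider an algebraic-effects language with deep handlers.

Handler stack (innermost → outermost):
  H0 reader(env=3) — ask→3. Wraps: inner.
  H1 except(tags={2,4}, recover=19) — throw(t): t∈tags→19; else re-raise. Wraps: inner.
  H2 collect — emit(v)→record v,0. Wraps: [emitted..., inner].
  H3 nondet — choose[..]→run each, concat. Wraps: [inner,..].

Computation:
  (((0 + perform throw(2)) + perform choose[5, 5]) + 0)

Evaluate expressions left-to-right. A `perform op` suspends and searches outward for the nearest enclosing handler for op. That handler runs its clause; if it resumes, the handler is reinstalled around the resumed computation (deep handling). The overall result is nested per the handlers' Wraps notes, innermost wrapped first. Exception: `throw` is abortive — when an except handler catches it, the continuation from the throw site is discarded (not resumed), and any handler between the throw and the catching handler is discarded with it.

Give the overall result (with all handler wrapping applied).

Step-by-step:
throw(2) @ H1 caught ⇒ 19
H2 returns [19]
H3 returns [[19]]
= [[19]]

Answer: [[19]]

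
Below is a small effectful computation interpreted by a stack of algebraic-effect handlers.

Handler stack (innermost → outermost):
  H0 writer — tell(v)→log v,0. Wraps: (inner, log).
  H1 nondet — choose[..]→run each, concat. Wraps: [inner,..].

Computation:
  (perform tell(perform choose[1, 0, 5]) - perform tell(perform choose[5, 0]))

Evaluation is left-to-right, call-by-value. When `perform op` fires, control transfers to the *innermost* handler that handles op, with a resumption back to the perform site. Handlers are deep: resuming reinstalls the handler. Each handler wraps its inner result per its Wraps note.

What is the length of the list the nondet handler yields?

Evaluation trace:
choose[1, 0, 5] @ H1
  branch[0] choose=1:
    tell(1) @ H0 ⇒ log+=1
    choose[5, 0] @ H1
      branch[0] choose=5:
        tell(5) @ H0 ⇒ log+=5
        H0 returns (0, (1, 5))
        H1 returns [(0, (1, 5))]
      branch[1] choose=0:
        tell(0) @ H0 ⇒ log+=0
        H0 returns (0, (1, 0))
        H1 returns [(0, (1, 0))]
  branch[1] choose=0:
    tell(0) @ H0 ⇒ log+=0
    choose[5, 0] @ H1
      branch[0] choose=5:
        tell(5) @ H0 ⇒ log+=5
        H0 returns (0, (0, 5))
        H1 returns [(0, (0, 5))]
      branch[1] choose=0:
        tell(0) @ H0 ⇒ log+=0
        H0 returns (0, (0, 0))
        H1 returns [(0, (0, 0))]
  branch[2] choose=5:
    tell(5) @ H0 ⇒ log+=5
    choose[5, 0] @ H1
      branch[0] choose=5:
        tell(5) @ H0 ⇒ log+=5
        H0 returns (0, (5, 5))
        H1 returns [(0, (5, 5))]
      branch[1] choose=0:
        tell(0) @ H0 ⇒ log+=0
        H0 returns (0, (5, 0))
        H1 returns [(0, (5, 0))]
= [(0, (1, 5)), (0, (1, 0)), (0, (0, 5)), (0, (0, 0)), (0, (5, 5)), (0, (5, 0))]

Answer: 6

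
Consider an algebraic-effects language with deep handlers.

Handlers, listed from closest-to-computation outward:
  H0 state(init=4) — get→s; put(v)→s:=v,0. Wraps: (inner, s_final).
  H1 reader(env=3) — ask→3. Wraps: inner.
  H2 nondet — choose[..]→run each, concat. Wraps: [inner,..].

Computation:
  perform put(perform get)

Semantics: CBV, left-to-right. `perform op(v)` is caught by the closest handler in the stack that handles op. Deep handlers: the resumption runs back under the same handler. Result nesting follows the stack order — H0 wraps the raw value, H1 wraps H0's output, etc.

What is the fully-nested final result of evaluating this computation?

Evaluation trace:
get @ H0 ⇒ 4
put(4) @ H0 ⇒ s:=4
H0 returns (0, 4)
H1 returns (0, 4)
H2 returns [(0, 4)]
= [(0, 4)]

Answer: [(0, 4)]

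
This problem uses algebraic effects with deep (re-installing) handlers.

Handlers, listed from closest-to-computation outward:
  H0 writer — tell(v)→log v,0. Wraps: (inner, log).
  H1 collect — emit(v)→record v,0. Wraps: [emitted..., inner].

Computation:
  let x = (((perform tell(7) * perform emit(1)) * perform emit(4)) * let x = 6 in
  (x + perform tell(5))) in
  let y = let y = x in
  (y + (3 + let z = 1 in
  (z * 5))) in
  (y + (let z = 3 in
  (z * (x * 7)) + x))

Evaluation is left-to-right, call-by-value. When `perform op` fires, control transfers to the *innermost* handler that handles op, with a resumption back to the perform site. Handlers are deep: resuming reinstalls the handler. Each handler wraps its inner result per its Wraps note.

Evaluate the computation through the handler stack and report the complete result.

Answer: [1, 4, (8, (7, 5))]

Step-by-step:
tell(7) @ H0 ⇒ log+=7
emit(1) @ H1 ⇒ out+=1
emit(4) @ H1 ⇒ out+=4
tell(5) @ H0 ⇒ log+=5
H0 returns (8, (7, 5))
H1 returns [1, 4, (8, (7, 5))]
= [1, 4, (8, (7, 5))]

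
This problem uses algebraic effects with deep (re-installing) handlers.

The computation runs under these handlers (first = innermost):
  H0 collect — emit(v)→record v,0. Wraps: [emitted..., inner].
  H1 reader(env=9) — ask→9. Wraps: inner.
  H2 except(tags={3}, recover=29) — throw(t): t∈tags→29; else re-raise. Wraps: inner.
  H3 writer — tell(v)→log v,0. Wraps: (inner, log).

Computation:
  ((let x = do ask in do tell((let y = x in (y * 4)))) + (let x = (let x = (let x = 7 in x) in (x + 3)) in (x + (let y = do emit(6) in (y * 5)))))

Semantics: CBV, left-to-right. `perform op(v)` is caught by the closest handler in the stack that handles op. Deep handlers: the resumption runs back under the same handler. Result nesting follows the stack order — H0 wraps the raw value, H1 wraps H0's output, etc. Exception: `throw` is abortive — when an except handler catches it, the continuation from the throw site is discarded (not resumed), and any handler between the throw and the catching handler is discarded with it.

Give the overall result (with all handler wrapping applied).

Step-by-step:
ask @ H1 ⇒ 9
tell(36) @ H3 ⇒ log+=36
emit(6) @ H0 ⇒ out+=6
H0 returns [6, 10]
H1 returns [6, 10]
H2 returns [6, 10]
H3 returns ([6, 10], (36))
= ([6, 10], (36))

Answer: ([6, 10], (36))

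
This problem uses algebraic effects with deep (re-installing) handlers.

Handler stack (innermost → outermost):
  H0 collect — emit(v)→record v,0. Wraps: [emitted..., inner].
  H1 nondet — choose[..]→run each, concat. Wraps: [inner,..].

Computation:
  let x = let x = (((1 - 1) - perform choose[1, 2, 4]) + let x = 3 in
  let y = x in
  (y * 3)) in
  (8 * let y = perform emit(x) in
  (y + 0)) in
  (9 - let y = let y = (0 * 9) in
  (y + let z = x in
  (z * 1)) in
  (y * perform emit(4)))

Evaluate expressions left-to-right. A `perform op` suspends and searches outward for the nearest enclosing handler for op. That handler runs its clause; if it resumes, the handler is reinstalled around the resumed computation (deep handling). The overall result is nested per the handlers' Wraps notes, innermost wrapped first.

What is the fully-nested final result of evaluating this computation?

Evaluation trace:
choose[1, 2, 4] @ H1
  branch[0] choose=1:
    emit(8) @ H0 ⇒ out+=8
    emit(4) @ H0 ⇒ out+=4
    H0 returns [8, 4, 9]
    H1 returns [[8, 4, 9]]
  branch[1] choose=2:
    emit(7) @ H0 ⇒ out+=7
    emit(4) @ H0 ⇒ out+=4
    H0 returns [7, 4, 9]
    H1 returns [[7, 4, 9]]
  branch[2] choose=4:
    emit(5) @ H0 ⇒ out+=5
    emit(4) @ H0 ⇒ out+=4
    H0 returns [5, 4, 9]
    H1 returns [[5, 4, 9]]
= [[8, 4, 9], [7, 4, 9], [5, 4, 9]]

Answer: [[8, 4, 9], [7, 4, 9], [5, 4, 9]]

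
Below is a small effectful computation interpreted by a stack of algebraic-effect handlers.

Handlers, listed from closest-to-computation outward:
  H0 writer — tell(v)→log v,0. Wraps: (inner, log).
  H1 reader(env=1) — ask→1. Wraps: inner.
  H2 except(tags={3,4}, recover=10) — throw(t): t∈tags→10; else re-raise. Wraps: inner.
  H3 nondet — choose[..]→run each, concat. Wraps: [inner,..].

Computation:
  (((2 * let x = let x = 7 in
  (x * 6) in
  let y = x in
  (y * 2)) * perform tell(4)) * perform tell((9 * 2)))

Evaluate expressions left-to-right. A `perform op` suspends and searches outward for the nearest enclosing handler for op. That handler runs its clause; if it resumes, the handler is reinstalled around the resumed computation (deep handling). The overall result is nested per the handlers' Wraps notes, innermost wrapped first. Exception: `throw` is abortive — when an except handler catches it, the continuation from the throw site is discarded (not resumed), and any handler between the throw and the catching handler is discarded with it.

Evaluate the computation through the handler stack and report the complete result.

Answer: [(0, (4, 18))]

Evaluation trace:
tell(4) @ H0 ⇒ log+=4
tell(18) @ H0 ⇒ log+=18
H0 returns (0, (4, 18))
H1 returns (0, (4, 18))
H2 returns (0, (4, 18))
H3 returns [(0, (4, 18))]
= [(0, (4, 18))]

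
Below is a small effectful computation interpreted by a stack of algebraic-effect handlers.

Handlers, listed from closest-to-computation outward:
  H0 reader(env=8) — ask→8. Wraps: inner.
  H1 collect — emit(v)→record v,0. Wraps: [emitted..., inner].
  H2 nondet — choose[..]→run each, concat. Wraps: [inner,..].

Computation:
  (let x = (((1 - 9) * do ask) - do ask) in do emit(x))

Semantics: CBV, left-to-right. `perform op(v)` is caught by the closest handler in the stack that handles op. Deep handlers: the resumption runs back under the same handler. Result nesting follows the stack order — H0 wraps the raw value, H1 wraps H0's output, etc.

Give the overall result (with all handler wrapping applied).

Answer: [[-72, 0]]

Step-by-step:
ask @ H0 ⇒ 8
ask @ H0 ⇒ 8
emit(-72) @ H1 ⇒ out+=-72
H0 returns 0
H1 returns [-72, 0]
H2 returns [[-72, 0]]
= [[-72, 0]]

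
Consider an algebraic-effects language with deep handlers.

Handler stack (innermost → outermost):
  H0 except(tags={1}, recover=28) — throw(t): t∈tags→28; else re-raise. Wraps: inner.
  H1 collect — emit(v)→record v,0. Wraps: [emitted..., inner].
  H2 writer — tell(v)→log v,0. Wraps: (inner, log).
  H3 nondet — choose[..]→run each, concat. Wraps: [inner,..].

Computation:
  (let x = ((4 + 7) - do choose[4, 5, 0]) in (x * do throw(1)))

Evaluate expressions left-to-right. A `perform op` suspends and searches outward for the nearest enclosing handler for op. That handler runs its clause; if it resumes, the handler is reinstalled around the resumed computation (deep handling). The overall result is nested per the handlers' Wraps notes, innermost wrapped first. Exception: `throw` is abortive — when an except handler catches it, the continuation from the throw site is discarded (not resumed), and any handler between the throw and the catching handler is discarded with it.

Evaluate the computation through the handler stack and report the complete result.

Step-by-step:
choose[4, 5, 0] @ H3
  branch[0] choose=4:
    throw(1) @ H0 caught ⇒ 28
    H1 returns [28]
    H2 returns ([28], ())
    H3 returns [([28], ())]
  branch[1] choose=5:
    throw(1) @ H0 caught ⇒ 28
    H1 returns [28]
    H2 returns ([28], ())
    H3 returns [([28], ())]
  branch[2] choose=0:
    throw(1) @ H0 caught ⇒ 28
    H1 returns [28]
    H2 returns ([28], ())
    H3 returns [([28], ())]
= [([28], ()), ([28], ()), ([28], ())]

Answer: [([28], ()), ([28], ()), ([28], ())]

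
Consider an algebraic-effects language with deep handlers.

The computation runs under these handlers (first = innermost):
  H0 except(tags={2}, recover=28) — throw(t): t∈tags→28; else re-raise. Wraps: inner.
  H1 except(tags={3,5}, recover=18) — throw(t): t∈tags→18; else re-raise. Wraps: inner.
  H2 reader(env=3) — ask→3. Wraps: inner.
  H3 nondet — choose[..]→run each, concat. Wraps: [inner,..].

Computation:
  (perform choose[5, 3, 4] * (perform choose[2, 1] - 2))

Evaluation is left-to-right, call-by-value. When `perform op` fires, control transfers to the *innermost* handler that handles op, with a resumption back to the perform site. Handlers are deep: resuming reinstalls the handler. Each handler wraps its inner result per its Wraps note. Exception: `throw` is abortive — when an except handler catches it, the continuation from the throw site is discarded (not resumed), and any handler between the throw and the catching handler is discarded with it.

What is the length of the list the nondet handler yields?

Working:
choose[5, 3, 4] @ H3
  branch[0] choose=5:
    choose[2, 1] @ H3
      branch[0] choose=2:
        H0 returns 0
        H1 returns 0
        H2 returns 0
        H3 returns [0]
      branch[1] choose=1:
        H0 returns -5
        H1 returns -5
        H2 returns -5
        H3 returns [-5]
  branch[1] choose=3:
    choose[2, 1] @ H3
      branch[0] choose=2:
        H0 returns 0
        H1 returns 0
        H2 returns 0
        H3 returns [0]
      branch[1] choose=1:
        H0 returns -3
        H1 returns -3
        H2 returns -3
        H3 returns [-3]
  branch[2] choose=4:
    choose[2, 1] @ H3
      branch[0] choose=2:
        H0 returns 0
        H1 returns 0
        H2 returns 0
        H3 returns [0]
      branch[1] choose=1:
        H0 returns -4
        H1 returns -4
        H2 returns -4
        H3 returns [-4]
= [0, -5, 0, -3, 0, -4]

Answer: 6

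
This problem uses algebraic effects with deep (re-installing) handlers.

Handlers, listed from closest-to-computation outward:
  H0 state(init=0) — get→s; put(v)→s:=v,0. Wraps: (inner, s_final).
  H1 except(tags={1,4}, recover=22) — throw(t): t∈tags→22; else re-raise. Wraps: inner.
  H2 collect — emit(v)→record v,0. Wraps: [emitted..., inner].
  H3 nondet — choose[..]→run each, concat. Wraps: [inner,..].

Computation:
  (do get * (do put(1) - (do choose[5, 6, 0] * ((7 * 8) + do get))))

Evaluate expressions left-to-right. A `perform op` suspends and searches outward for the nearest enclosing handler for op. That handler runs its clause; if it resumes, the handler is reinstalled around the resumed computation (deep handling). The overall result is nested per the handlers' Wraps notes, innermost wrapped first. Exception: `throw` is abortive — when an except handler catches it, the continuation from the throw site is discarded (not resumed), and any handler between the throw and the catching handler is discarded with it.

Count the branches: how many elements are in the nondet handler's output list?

Working:
get @ H0 ⇒ 0
put(1) @ H0 ⇒ s:=1
choose[5, 6, 0] @ H3
  branch[0] choose=5:
    get @ H0 ⇒ 1
    H0 returns (0, 1)
    H1 returns (0, 1)
    H2 returns [(0, 1)]
    H3 returns [[(0, 1)]]
  branch[1] choose=6:
    get @ H0 ⇒ 1
    H0 returns (0, 1)
    H1 returns (0, 1)
    H2 returns [(0, 1)]
    H3 returns [[(0, 1)]]
  branch[2] choose=0:
    get @ H0 ⇒ 1
    H0 returns (0, 1)
    H1 returns (0, 1)
    H2 returns [(0, 1)]
    H3 returns [[(0, 1)]]
= [[(0, 1)], [(0, 1)], [(0, 1)]]

Answer: 3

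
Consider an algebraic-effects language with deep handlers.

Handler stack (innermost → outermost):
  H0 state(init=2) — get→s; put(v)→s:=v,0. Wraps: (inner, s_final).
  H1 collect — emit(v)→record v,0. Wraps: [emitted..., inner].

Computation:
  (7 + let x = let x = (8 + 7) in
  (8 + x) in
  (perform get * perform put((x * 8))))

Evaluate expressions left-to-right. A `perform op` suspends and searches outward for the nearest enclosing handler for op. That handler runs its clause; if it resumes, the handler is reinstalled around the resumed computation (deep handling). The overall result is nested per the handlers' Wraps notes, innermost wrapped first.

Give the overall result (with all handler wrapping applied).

Evaluation trace:
get @ H0 ⇒ 2
put(184) @ H0 ⇒ s:=184
H0 returns (7, 184)
H1 returns [(7, 184)]
= [(7, 184)]

Answer: [(7, 184)]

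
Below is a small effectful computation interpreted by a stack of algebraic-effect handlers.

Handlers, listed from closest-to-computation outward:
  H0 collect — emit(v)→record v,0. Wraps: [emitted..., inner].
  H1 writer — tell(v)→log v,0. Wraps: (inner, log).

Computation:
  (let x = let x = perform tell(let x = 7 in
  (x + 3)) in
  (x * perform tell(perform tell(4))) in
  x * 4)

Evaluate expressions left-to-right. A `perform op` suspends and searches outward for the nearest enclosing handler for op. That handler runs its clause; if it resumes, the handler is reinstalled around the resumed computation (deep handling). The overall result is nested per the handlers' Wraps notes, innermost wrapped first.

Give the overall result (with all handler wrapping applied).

Step-by-step:
tell(10) @ H1 ⇒ log+=10
tell(4) @ H1 ⇒ log+=4
tell(0) @ H1 ⇒ log+=0
H0 returns [0]
H1 returns ([0], (10, 4, 0))
= ([0], (10, 4, 0))

Answer: ([0], (10, 4, 0))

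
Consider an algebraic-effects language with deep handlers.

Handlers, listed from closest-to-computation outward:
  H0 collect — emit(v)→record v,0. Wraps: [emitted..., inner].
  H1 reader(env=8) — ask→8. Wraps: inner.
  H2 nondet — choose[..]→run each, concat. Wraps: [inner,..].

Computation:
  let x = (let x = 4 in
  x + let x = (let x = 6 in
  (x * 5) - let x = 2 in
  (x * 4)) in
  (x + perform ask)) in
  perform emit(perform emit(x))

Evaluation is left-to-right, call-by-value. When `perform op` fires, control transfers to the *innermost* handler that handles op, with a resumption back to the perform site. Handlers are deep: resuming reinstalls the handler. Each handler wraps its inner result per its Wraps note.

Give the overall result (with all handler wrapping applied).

Answer: [[34, 0, 0]]

Step-by-step:
ask @ H1 ⇒ 8
emit(34) @ H0 ⇒ out+=34
emit(0) @ H0 ⇒ out+=0
H0 returns [34, 0, 0]
H1 returns [34, 0, 0]
H2 returns [[34, 0, 0]]
= [[34, 0, 0]]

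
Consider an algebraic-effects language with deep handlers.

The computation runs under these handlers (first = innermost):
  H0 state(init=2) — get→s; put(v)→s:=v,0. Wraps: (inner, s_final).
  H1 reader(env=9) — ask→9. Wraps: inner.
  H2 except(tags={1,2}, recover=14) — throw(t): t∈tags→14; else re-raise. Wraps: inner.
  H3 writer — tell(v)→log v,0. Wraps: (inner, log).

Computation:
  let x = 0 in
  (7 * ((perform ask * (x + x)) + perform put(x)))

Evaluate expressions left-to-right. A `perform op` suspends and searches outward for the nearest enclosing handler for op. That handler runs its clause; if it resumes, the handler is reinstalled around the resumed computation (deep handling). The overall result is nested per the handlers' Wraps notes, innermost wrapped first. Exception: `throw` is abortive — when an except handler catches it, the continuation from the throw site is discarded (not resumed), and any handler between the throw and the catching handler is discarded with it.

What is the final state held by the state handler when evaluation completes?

Answer: 0

Step-by-step:
ask @ H1 ⇒ 9
put(0) @ H0 ⇒ s:=0
H0 returns (0, 0)
H1 returns (0, 0)
H2 returns (0, 0)
H3 returns ((0, 0), ())
= ((0, 0), ())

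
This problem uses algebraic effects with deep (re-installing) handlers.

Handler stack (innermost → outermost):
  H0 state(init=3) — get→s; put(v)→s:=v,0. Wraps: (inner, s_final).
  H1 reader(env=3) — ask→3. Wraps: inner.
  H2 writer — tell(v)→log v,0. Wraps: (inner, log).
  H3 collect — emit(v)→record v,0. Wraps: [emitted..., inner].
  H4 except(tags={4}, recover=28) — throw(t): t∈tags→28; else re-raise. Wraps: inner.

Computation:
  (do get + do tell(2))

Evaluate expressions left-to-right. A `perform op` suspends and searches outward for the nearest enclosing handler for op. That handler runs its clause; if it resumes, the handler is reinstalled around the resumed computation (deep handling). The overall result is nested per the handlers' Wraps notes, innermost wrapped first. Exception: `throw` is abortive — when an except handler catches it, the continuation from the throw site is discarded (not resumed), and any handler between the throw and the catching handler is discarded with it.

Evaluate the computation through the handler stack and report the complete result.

Step-by-step:
get @ H0 ⇒ 3
tell(2) @ H2 ⇒ log+=2
H0 returns (3, 3)
H1 returns (3, 3)
H2 returns ((3, 3), (2))
H3 returns [((3, 3), (2))]
H4 returns [((3, 3), (2))]
= [((3, 3), (2))]

Answer: [((3, 3), (2))]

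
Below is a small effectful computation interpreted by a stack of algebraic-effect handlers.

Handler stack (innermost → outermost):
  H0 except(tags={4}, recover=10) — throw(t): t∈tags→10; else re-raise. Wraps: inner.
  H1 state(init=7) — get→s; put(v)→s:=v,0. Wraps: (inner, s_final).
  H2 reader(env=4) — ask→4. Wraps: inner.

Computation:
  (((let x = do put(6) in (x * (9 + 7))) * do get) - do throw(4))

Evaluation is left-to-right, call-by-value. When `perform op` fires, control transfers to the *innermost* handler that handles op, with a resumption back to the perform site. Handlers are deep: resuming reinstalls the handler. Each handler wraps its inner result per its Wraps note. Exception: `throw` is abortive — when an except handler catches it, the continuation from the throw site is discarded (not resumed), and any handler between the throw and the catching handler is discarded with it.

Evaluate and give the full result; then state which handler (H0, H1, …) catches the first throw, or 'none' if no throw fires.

Answer: (10, 6) ; first throw caught by: H0

Evaluation trace:
put(6) @ H1 ⇒ s:=6
get @ H1 ⇒ 6
throw(4) @ H0 caught ⇒ 10
H1 returns (10, 6)
H2 returns (10, 6)
= (10, 6)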